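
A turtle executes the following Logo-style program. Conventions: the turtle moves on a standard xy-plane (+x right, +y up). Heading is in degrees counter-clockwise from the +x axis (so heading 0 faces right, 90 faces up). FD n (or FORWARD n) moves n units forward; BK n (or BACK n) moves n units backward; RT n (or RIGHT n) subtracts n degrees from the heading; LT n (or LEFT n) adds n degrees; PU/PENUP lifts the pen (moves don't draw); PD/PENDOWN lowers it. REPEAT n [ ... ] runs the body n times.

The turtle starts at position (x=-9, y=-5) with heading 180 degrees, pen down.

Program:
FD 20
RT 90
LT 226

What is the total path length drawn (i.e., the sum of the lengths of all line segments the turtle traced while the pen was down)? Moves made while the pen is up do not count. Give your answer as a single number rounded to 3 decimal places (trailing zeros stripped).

Executing turtle program step by step:
Start: pos=(-9,-5), heading=180, pen down
FD 20: (-9,-5) -> (-29,-5) [heading=180, draw]
RT 90: heading 180 -> 90
LT 226: heading 90 -> 316
Final: pos=(-29,-5), heading=316, 1 segment(s) drawn

Segment lengths:
  seg 1: (-9,-5) -> (-29,-5), length = 20
Total = 20

Answer: 20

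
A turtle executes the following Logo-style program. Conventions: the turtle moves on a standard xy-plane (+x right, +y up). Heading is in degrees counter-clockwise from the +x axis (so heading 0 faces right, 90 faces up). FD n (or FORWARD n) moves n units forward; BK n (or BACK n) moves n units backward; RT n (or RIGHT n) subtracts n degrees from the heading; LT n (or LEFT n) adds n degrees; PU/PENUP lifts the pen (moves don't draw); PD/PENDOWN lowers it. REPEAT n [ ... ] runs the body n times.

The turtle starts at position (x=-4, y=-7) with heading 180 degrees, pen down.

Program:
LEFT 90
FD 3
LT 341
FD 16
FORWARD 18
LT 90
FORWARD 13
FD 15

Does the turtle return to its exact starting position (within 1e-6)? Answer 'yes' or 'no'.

Executing turtle program step by step:
Start: pos=(-4,-7), heading=180, pen down
LT 90: heading 180 -> 270
FD 3: (-4,-7) -> (-4,-10) [heading=270, draw]
LT 341: heading 270 -> 251
FD 16: (-4,-10) -> (-9.209,-25.128) [heading=251, draw]
FD 18: (-9.209,-25.128) -> (-15.069,-42.148) [heading=251, draw]
LT 90: heading 251 -> 341
FD 13: (-15.069,-42.148) -> (-2.778,-46.38) [heading=341, draw]
FD 15: (-2.778,-46.38) -> (11.405,-51.264) [heading=341, draw]
Final: pos=(11.405,-51.264), heading=341, 5 segment(s) drawn

Start position: (-4, -7)
Final position: (11.405, -51.264)
Distance = 46.868; >= 1e-6 -> NOT closed

Answer: no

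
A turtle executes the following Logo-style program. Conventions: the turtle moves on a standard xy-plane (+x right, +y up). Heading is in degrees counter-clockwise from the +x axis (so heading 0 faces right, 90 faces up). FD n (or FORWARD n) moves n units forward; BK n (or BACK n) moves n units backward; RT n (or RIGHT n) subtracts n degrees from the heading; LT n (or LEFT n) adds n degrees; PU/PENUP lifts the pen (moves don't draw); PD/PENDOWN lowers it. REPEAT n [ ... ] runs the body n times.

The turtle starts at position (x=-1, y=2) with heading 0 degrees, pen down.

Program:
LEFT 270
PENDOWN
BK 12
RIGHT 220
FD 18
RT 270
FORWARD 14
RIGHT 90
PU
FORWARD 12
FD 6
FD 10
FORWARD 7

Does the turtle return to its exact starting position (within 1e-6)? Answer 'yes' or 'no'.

Answer: no

Derivation:
Executing turtle program step by step:
Start: pos=(-1,2), heading=0, pen down
LT 270: heading 0 -> 270
PD: pen down
BK 12: (-1,2) -> (-1,14) [heading=270, draw]
RT 220: heading 270 -> 50
FD 18: (-1,14) -> (10.57,27.789) [heading=50, draw]
RT 270: heading 50 -> 140
FD 14: (10.57,27.789) -> (-0.154,36.788) [heading=140, draw]
RT 90: heading 140 -> 50
PU: pen up
FD 12: (-0.154,36.788) -> (7.559,45.98) [heading=50, move]
FD 6: (7.559,45.98) -> (11.416,50.577) [heading=50, move]
FD 10: (11.416,50.577) -> (17.844,58.237) [heading=50, move]
FD 7: (17.844,58.237) -> (22.343,63.599) [heading=50, move]
Final: pos=(22.343,63.599), heading=50, 3 segment(s) drawn

Start position: (-1, 2)
Final position: (22.343, 63.599)
Distance = 65.874; >= 1e-6 -> NOT closed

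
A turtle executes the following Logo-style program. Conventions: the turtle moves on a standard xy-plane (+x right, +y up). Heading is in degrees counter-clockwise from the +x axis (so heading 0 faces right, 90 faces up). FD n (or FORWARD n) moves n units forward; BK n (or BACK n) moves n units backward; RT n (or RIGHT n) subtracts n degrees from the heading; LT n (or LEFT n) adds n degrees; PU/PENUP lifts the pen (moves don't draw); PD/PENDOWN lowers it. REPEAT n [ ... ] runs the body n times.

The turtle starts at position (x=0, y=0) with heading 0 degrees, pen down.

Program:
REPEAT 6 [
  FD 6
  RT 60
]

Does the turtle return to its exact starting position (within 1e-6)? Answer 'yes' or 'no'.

Answer: yes

Derivation:
Executing turtle program step by step:
Start: pos=(0,0), heading=0, pen down
REPEAT 6 [
  -- iteration 1/6 --
  FD 6: (0,0) -> (6,0) [heading=0, draw]
  RT 60: heading 0 -> 300
  -- iteration 2/6 --
  FD 6: (6,0) -> (9,-5.196) [heading=300, draw]
  RT 60: heading 300 -> 240
  -- iteration 3/6 --
  FD 6: (9,-5.196) -> (6,-10.392) [heading=240, draw]
  RT 60: heading 240 -> 180
  -- iteration 4/6 --
  FD 6: (6,-10.392) -> (0,-10.392) [heading=180, draw]
  RT 60: heading 180 -> 120
  -- iteration 5/6 --
  FD 6: (0,-10.392) -> (-3,-5.196) [heading=120, draw]
  RT 60: heading 120 -> 60
  -- iteration 6/6 --
  FD 6: (-3,-5.196) -> (0,0) [heading=60, draw]
  RT 60: heading 60 -> 0
]
Final: pos=(0,0), heading=0, 6 segment(s) drawn

Start position: (0, 0)
Final position: (0, 0)
Distance = 0; < 1e-6 -> CLOSED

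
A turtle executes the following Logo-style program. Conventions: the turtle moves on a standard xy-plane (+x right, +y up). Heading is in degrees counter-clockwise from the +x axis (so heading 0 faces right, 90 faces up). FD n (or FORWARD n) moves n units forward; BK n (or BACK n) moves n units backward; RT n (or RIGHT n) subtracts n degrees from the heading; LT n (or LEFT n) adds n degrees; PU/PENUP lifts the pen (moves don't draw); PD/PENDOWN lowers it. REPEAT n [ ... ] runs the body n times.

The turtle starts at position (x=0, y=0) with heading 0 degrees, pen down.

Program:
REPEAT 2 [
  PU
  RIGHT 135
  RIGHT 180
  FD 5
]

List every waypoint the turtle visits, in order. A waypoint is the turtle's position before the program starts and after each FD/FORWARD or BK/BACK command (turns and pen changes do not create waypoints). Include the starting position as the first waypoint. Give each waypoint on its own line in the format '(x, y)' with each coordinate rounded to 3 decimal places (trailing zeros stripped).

Executing turtle program step by step:
Start: pos=(0,0), heading=0, pen down
REPEAT 2 [
  -- iteration 1/2 --
  PU: pen up
  RT 135: heading 0 -> 225
  RT 180: heading 225 -> 45
  FD 5: (0,0) -> (3.536,3.536) [heading=45, move]
  -- iteration 2/2 --
  PU: pen up
  RT 135: heading 45 -> 270
  RT 180: heading 270 -> 90
  FD 5: (3.536,3.536) -> (3.536,8.536) [heading=90, move]
]
Final: pos=(3.536,8.536), heading=90, 0 segment(s) drawn
Waypoints (3 total):
(0, 0)
(3.536, 3.536)
(3.536, 8.536)

Answer: (0, 0)
(3.536, 3.536)
(3.536, 8.536)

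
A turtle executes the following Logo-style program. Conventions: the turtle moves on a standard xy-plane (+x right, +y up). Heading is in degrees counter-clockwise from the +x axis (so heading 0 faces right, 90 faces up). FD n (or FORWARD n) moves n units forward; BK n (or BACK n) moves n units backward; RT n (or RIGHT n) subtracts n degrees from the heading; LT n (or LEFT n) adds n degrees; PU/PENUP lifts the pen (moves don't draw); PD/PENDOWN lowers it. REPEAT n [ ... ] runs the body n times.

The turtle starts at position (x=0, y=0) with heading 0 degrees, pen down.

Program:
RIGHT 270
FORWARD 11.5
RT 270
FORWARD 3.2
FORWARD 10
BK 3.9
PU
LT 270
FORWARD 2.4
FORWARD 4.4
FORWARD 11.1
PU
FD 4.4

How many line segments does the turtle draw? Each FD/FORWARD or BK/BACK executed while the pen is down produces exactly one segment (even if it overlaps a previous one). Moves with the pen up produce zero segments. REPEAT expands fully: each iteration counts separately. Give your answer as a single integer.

Answer: 4

Derivation:
Executing turtle program step by step:
Start: pos=(0,0), heading=0, pen down
RT 270: heading 0 -> 90
FD 11.5: (0,0) -> (0,11.5) [heading=90, draw]
RT 270: heading 90 -> 180
FD 3.2: (0,11.5) -> (-3.2,11.5) [heading=180, draw]
FD 10: (-3.2,11.5) -> (-13.2,11.5) [heading=180, draw]
BK 3.9: (-13.2,11.5) -> (-9.3,11.5) [heading=180, draw]
PU: pen up
LT 270: heading 180 -> 90
FD 2.4: (-9.3,11.5) -> (-9.3,13.9) [heading=90, move]
FD 4.4: (-9.3,13.9) -> (-9.3,18.3) [heading=90, move]
FD 11.1: (-9.3,18.3) -> (-9.3,29.4) [heading=90, move]
PU: pen up
FD 4.4: (-9.3,29.4) -> (-9.3,33.8) [heading=90, move]
Final: pos=(-9.3,33.8), heading=90, 4 segment(s) drawn
Segments drawn: 4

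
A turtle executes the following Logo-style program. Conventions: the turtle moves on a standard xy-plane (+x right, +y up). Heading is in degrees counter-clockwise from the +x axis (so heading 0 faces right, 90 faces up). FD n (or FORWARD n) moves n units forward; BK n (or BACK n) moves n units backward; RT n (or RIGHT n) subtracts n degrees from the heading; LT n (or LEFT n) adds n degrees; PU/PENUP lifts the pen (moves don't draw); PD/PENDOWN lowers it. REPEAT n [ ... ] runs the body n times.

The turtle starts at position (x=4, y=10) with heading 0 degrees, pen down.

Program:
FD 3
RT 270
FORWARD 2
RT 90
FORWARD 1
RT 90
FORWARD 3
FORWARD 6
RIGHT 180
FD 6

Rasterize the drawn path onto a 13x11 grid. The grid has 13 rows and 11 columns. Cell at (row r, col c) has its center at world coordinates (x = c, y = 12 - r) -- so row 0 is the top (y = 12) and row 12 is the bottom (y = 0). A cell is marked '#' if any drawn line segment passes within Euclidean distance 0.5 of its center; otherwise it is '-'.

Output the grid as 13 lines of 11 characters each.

Answer: -------##--
-------##--
----#####--
--------#--
--------#--
--------#--
--------#--
--------#--
--------#--
--------#--
-----------
-----------
-----------

Derivation:
Segment 0: (4,10) -> (7,10)
Segment 1: (7,10) -> (7,12)
Segment 2: (7,12) -> (8,12)
Segment 3: (8,12) -> (8,9)
Segment 4: (8,9) -> (8,3)
Segment 5: (8,3) -> (8,9)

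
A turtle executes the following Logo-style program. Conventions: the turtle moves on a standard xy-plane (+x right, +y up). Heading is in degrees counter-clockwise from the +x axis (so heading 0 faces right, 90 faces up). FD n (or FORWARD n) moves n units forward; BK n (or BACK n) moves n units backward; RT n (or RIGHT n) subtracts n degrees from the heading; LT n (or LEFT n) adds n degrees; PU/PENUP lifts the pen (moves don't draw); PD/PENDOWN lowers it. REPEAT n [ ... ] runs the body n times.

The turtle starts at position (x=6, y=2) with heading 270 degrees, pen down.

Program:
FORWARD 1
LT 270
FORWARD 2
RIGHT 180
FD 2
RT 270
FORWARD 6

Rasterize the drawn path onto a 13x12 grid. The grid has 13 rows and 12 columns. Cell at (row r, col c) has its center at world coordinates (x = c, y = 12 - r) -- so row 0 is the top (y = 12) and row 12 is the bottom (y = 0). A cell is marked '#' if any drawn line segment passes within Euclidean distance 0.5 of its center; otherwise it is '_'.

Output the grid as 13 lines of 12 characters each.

Answer: ____________
____________
____________
____________
____________
______#_____
______#_____
______#_____
______#_____
______#_____
______#_____
____###_____
____________

Derivation:
Segment 0: (6,2) -> (6,1)
Segment 1: (6,1) -> (4,1)
Segment 2: (4,1) -> (6,1)
Segment 3: (6,1) -> (6,7)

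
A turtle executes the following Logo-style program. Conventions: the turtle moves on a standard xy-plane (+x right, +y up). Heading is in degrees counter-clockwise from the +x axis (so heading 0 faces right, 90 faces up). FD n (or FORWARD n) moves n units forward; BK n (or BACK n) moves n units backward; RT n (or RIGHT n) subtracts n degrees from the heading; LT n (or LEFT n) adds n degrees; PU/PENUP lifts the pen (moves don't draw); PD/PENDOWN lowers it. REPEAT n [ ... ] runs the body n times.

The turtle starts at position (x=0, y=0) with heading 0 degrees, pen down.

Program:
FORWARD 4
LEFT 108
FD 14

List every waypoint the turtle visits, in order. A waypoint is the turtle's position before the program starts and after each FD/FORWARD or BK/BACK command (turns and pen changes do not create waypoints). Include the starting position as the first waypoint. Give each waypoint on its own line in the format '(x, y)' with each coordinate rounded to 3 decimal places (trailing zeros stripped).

Executing turtle program step by step:
Start: pos=(0,0), heading=0, pen down
FD 4: (0,0) -> (4,0) [heading=0, draw]
LT 108: heading 0 -> 108
FD 14: (4,0) -> (-0.326,13.315) [heading=108, draw]
Final: pos=(-0.326,13.315), heading=108, 2 segment(s) drawn
Waypoints (3 total):
(0, 0)
(4, 0)
(-0.326, 13.315)

Answer: (0, 0)
(4, 0)
(-0.326, 13.315)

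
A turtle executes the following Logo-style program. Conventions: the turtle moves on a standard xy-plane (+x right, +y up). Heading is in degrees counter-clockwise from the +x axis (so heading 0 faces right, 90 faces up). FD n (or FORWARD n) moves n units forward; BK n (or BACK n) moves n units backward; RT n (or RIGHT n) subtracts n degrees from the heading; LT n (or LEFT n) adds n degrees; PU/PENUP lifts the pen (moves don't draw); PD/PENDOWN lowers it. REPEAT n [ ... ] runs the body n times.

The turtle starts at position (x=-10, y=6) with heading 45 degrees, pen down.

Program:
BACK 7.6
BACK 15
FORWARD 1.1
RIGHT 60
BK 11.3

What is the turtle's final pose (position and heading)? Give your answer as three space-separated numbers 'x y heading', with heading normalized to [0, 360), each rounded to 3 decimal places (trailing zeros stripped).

Answer: -36.118 -6.278 345

Derivation:
Executing turtle program step by step:
Start: pos=(-10,6), heading=45, pen down
BK 7.6: (-10,6) -> (-15.374,0.626) [heading=45, draw]
BK 15: (-15.374,0.626) -> (-25.981,-9.981) [heading=45, draw]
FD 1.1: (-25.981,-9.981) -> (-25.203,-9.203) [heading=45, draw]
RT 60: heading 45 -> 345
BK 11.3: (-25.203,-9.203) -> (-36.118,-6.278) [heading=345, draw]
Final: pos=(-36.118,-6.278), heading=345, 4 segment(s) drawn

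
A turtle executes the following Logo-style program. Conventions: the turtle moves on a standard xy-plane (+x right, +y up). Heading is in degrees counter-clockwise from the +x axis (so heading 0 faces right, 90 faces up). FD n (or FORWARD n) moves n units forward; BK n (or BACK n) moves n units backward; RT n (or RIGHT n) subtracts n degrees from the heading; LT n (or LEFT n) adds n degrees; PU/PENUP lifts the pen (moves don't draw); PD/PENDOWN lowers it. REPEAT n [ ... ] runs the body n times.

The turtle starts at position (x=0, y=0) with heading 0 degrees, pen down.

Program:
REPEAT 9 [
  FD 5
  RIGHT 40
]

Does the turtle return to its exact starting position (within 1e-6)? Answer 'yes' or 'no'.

Answer: yes

Derivation:
Executing turtle program step by step:
Start: pos=(0,0), heading=0, pen down
REPEAT 9 [
  -- iteration 1/9 --
  FD 5: (0,0) -> (5,0) [heading=0, draw]
  RT 40: heading 0 -> 320
  -- iteration 2/9 --
  FD 5: (5,0) -> (8.83,-3.214) [heading=320, draw]
  RT 40: heading 320 -> 280
  -- iteration 3/9 --
  FD 5: (8.83,-3.214) -> (9.698,-8.138) [heading=280, draw]
  RT 40: heading 280 -> 240
  -- iteration 4/9 --
  FD 5: (9.698,-8.138) -> (7.198,-12.468) [heading=240, draw]
  RT 40: heading 240 -> 200
  -- iteration 5/9 --
  FD 5: (7.198,-12.468) -> (2.5,-14.178) [heading=200, draw]
  RT 40: heading 200 -> 160
  -- iteration 6/9 --
  FD 5: (2.5,-14.178) -> (-2.198,-12.468) [heading=160, draw]
  RT 40: heading 160 -> 120
  -- iteration 7/9 --
  FD 5: (-2.198,-12.468) -> (-4.698,-8.138) [heading=120, draw]
  RT 40: heading 120 -> 80
  -- iteration 8/9 --
  FD 5: (-4.698,-8.138) -> (-3.83,-3.214) [heading=80, draw]
  RT 40: heading 80 -> 40
  -- iteration 9/9 --
  FD 5: (-3.83,-3.214) -> (0,0) [heading=40, draw]
  RT 40: heading 40 -> 0
]
Final: pos=(0,0), heading=0, 9 segment(s) drawn

Start position: (0, 0)
Final position: (0, 0)
Distance = 0; < 1e-6 -> CLOSED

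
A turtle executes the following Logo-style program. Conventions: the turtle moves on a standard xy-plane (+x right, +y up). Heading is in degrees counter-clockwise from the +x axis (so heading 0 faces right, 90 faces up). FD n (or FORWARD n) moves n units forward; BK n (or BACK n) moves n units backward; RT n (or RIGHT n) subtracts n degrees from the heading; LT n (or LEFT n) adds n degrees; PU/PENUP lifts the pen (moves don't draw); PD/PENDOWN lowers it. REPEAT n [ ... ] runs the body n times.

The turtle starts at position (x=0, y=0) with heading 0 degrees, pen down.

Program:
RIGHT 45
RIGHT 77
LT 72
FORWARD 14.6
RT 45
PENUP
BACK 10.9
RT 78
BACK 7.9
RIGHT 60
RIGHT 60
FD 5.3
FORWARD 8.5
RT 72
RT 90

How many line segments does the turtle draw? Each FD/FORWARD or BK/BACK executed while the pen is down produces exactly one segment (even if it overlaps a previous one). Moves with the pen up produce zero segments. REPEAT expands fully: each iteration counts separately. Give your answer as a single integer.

Executing turtle program step by step:
Start: pos=(0,0), heading=0, pen down
RT 45: heading 0 -> 315
RT 77: heading 315 -> 238
LT 72: heading 238 -> 310
FD 14.6: (0,0) -> (9.385,-11.184) [heading=310, draw]
RT 45: heading 310 -> 265
PU: pen up
BK 10.9: (9.385,-11.184) -> (10.335,-0.326) [heading=265, move]
RT 78: heading 265 -> 187
BK 7.9: (10.335,-0.326) -> (18.176,0.637) [heading=187, move]
RT 60: heading 187 -> 127
RT 60: heading 127 -> 67
FD 5.3: (18.176,0.637) -> (20.247,5.516) [heading=67, move]
FD 8.5: (20.247,5.516) -> (23.568,13.34) [heading=67, move]
RT 72: heading 67 -> 355
RT 90: heading 355 -> 265
Final: pos=(23.568,13.34), heading=265, 1 segment(s) drawn
Segments drawn: 1

Answer: 1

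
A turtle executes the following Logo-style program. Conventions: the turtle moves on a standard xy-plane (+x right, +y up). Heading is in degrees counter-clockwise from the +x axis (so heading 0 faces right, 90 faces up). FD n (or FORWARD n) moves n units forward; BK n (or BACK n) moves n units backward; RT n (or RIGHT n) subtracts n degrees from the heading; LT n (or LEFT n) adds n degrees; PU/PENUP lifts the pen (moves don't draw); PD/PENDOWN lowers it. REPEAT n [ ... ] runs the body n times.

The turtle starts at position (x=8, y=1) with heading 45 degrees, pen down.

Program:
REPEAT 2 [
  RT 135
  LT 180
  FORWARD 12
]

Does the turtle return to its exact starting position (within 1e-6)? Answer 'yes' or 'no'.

Answer: no

Derivation:
Executing turtle program step by step:
Start: pos=(8,1), heading=45, pen down
REPEAT 2 [
  -- iteration 1/2 --
  RT 135: heading 45 -> 270
  LT 180: heading 270 -> 90
  FD 12: (8,1) -> (8,13) [heading=90, draw]
  -- iteration 2/2 --
  RT 135: heading 90 -> 315
  LT 180: heading 315 -> 135
  FD 12: (8,13) -> (-0.485,21.485) [heading=135, draw]
]
Final: pos=(-0.485,21.485), heading=135, 2 segment(s) drawn

Start position: (8, 1)
Final position: (-0.485, 21.485)
Distance = 22.173; >= 1e-6 -> NOT closed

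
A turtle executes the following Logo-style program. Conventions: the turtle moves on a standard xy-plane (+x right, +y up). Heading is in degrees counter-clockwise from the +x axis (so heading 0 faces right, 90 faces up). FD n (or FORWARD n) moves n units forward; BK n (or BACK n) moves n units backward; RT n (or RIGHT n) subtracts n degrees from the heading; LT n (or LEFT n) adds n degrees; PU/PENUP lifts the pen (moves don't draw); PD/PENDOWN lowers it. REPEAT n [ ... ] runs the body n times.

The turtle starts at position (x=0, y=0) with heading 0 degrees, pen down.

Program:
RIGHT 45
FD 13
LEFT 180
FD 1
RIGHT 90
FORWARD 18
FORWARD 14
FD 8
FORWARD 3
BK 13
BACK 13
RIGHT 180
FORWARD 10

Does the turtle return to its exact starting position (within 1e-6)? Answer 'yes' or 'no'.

Executing turtle program step by step:
Start: pos=(0,0), heading=0, pen down
RT 45: heading 0 -> 315
FD 13: (0,0) -> (9.192,-9.192) [heading=315, draw]
LT 180: heading 315 -> 135
FD 1: (9.192,-9.192) -> (8.485,-8.485) [heading=135, draw]
RT 90: heading 135 -> 45
FD 18: (8.485,-8.485) -> (21.213,4.243) [heading=45, draw]
FD 14: (21.213,4.243) -> (31.113,14.142) [heading=45, draw]
FD 8: (31.113,14.142) -> (36.77,19.799) [heading=45, draw]
FD 3: (36.77,19.799) -> (38.891,21.92) [heading=45, draw]
BK 13: (38.891,21.92) -> (29.698,12.728) [heading=45, draw]
BK 13: (29.698,12.728) -> (20.506,3.536) [heading=45, draw]
RT 180: heading 45 -> 225
FD 10: (20.506,3.536) -> (13.435,-3.536) [heading=225, draw]
Final: pos=(13.435,-3.536), heading=225, 9 segment(s) drawn

Start position: (0, 0)
Final position: (13.435, -3.536)
Distance = 13.892; >= 1e-6 -> NOT closed

Answer: no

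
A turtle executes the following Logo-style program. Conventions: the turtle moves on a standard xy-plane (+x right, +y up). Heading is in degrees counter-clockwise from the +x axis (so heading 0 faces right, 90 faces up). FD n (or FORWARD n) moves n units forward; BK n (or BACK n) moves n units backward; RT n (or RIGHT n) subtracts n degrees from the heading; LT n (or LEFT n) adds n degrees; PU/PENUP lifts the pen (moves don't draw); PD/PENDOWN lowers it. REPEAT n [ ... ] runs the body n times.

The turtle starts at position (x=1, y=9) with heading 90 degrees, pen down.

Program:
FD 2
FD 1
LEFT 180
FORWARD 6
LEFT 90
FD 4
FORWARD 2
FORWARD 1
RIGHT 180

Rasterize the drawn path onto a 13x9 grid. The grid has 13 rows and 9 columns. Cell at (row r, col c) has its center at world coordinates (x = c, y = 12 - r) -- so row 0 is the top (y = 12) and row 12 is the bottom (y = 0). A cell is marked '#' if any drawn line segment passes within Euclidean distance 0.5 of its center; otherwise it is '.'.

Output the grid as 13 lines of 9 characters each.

Answer: .#.......
.#.......
.#.......
.#.......
.#.......
.#.......
.########
.........
.........
.........
.........
.........
.........

Derivation:
Segment 0: (1,9) -> (1,11)
Segment 1: (1,11) -> (1,12)
Segment 2: (1,12) -> (1,6)
Segment 3: (1,6) -> (5,6)
Segment 4: (5,6) -> (7,6)
Segment 5: (7,6) -> (8,6)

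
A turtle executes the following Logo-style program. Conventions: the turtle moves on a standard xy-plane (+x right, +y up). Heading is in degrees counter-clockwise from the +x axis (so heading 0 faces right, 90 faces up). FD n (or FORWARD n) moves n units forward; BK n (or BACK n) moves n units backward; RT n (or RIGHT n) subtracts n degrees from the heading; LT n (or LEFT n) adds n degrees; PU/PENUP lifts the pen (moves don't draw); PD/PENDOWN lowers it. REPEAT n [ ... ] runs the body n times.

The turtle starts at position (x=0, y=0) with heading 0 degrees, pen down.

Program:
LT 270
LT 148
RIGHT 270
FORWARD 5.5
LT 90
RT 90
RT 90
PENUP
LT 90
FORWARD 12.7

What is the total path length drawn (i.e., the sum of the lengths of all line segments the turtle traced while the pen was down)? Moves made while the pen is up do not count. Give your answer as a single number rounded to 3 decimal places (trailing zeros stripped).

Executing turtle program step by step:
Start: pos=(0,0), heading=0, pen down
LT 270: heading 0 -> 270
LT 148: heading 270 -> 58
RT 270: heading 58 -> 148
FD 5.5: (0,0) -> (-4.664,2.915) [heading=148, draw]
LT 90: heading 148 -> 238
RT 90: heading 238 -> 148
RT 90: heading 148 -> 58
PU: pen up
LT 90: heading 58 -> 148
FD 12.7: (-4.664,2.915) -> (-15.434,9.645) [heading=148, move]
Final: pos=(-15.434,9.645), heading=148, 1 segment(s) drawn

Segment lengths:
  seg 1: (0,0) -> (-4.664,2.915), length = 5.5
Total = 5.5

Answer: 5.5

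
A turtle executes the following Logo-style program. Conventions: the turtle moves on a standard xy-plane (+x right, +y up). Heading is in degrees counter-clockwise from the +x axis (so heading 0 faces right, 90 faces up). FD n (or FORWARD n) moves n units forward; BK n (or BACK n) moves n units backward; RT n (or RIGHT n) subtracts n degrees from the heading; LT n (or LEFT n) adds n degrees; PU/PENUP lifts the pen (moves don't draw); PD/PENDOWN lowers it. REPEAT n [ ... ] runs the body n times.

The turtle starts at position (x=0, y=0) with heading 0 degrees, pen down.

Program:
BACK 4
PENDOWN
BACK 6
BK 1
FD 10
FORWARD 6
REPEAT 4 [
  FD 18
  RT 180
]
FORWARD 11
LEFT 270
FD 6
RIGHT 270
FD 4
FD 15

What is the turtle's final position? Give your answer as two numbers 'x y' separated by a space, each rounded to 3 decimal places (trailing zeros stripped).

Answer: 35 -6

Derivation:
Executing turtle program step by step:
Start: pos=(0,0), heading=0, pen down
BK 4: (0,0) -> (-4,0) [heading=0, draw]
PD: pen down
BK 6: (-4,0) -> (-10,0) [heading=0, draw]
BK 1: (-10,0) -> (-11,0) [heading=0, draw]
FD 10: (-11,0) -> (-1,0) [heading=0, draw]
FD 6: (-1,0) -> (5,0) [heading=0, draw]
REPEAT 4 [
  -- iteration 1/4 --
  FD 18: (5,0) -> (23,0) [heading=0, draw]
  RT 180: heading 0 -> 180
  -- iteration 2/4 --
  FD 18: (23,0) -> (5,0) [heading=180, draw]
  RT 180: heading 180 -> 0
  -- iteration 3/4 --
  FD 18: (5,0) -> (23,0) [heading=0, draw]
  RT 180: heading 0 -> 180
  -- iteration 4/4 --
  FD 18: (23,0) -> (5,0) [heading=180, draw]
  RT 180: heading 180 -> 0
]
FD 11: (5,0) -> (16,0) [heading=0, draw]
LT 270: heading 0 -> 270
FD 6: (16,0) -> (16,-6) [heading=270, draw]
RT 270: heading 270 -> 0
FD 4: (16,-6) -> (20,-6) [heading=0, draw]
FD 15: (20,-6) -> (35,-6) [heading=0, draw]
Final: pos=(35,-6), heading=0, 13 segment(s) drawn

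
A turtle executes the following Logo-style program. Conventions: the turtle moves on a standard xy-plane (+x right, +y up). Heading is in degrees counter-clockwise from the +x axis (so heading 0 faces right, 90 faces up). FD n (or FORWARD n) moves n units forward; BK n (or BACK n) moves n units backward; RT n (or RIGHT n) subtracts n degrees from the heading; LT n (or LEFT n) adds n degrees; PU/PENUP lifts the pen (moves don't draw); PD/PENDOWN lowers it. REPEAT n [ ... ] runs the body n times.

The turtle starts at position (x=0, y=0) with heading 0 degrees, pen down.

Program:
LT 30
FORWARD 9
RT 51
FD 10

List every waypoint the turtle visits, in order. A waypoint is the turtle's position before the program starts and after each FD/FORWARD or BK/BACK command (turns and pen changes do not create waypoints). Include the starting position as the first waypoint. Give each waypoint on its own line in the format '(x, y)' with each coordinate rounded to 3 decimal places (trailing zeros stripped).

Answer: (0, 0)
(7.794, 4.5)
(17.13, 0.916)

Derivation:
Executing turtle program step by step:
Start: pos=(0,0), heading=0, pen down
LT 30: heading 0 -> 30
FD 9: (0,0) -> (7.794,4.5) [heading=30, draw]
RT 51: heading 30 -> 339
FD 10: (7.794,4.5) -> (17.13,0.916) [heading=339, draw]
Final: pos=(17.13,0.916), heading=339, 2 segment(s) drawn
Waypoints (3 total):
(0, 0)
(7.794, 4.5)
(17.13, 0.916)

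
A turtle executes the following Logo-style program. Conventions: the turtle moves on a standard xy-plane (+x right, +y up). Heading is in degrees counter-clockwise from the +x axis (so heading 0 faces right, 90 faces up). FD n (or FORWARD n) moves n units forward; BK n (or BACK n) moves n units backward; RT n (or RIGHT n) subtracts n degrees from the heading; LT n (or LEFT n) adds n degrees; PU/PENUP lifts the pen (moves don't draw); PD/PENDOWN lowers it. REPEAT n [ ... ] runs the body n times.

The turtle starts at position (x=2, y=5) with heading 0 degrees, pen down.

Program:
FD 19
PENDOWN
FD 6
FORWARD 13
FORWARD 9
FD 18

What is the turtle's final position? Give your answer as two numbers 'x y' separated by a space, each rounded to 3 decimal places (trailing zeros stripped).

Answer: 67 5

Derivation:
Executing turtle program step by step:
Start: pos=(2,5), heading=0, pen down
FD 19: (2,5) -> (21,5) [heading=0, draw]
PD: pen down
FD 6: (21,5) -> (27,5) [heading=0, draw]
FD 13: (27,5) -> (40,5) [heading=0, draw]
FD 9: (40,5) -> (49,5) [heading=0, draw]
FD 18: (49,5) -> (67,5) [heading=0, draw]
Final: pos=(67,5), heading=0, 5 segment(s) drawn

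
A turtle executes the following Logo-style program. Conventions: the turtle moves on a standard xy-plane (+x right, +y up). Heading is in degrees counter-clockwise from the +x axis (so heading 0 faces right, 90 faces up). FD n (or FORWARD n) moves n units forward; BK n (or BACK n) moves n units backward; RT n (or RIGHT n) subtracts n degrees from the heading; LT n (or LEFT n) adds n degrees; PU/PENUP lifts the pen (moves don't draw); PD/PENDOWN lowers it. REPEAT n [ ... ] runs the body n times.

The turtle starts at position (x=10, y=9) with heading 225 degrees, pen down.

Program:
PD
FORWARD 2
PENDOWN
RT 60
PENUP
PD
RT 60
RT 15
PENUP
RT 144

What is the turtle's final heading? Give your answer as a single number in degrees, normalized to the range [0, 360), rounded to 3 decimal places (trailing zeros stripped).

Answer: 306

Derivation:
Executing turtle program step by step:
Start: pos=(10,9), heading=225, pen down
PD: pen down
FD 2: (10,9) -> (8.586,7.586) [heading=225, draw]
PD: pen down
RT 60: heading 225 -> 165
PU: pen up
PD: pen down
RT 60: heading 165 -> 105
RT 15: heading 105 -> 90
PU: pen up
RT 144: heading 90 -> 306
Final: pos=(8.586,7.586), heading=306, 1 segment(s) drawn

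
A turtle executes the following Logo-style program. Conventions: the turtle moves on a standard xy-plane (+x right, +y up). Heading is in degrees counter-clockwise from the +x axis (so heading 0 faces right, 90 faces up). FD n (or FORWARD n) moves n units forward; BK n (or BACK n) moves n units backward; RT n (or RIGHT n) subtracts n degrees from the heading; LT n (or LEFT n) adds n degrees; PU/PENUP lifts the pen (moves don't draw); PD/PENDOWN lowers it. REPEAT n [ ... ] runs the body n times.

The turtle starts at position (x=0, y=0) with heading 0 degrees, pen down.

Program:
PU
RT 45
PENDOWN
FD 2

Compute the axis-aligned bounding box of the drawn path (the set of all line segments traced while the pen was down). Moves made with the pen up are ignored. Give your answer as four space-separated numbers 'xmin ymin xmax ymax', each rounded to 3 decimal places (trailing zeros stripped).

Answer: 0 -1.414 1.414 0

Derivation:
Executing turtle program step by step:
Start: pos=(0,0), heading=0, pen down
PU: pen up
RT 45: heading 0 -> 315
PD: pen down
FD 2: (0,0) -> (1.414,-1.414) [heading=315, draw]
Final: pos=(1.414,-1.414), heading=315, 1 segment(s) drawn

Segment endpoints: x in {0, 1.414}, y in {-1.414, 0}
xmin=0, ymin=-1.414, xmax=1.414, ymax=0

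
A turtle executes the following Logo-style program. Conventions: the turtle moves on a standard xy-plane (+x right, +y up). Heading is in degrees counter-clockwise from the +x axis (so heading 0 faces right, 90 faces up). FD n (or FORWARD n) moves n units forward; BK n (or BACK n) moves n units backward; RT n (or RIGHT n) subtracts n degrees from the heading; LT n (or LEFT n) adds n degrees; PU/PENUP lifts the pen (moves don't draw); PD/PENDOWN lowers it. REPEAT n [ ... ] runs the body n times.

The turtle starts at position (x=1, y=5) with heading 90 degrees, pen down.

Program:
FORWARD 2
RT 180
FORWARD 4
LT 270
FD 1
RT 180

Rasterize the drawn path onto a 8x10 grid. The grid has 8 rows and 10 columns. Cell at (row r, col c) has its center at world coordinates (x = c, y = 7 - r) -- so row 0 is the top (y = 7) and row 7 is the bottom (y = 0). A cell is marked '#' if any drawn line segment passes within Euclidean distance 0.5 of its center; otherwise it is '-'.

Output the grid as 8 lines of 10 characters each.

Segment 0: (1,5) -> (1,7)
Segment 1: (1,7) -> (1,3)
Segment 2: (1,3) -> (0,3)

Answer: -#--------
-#--------
-#--------
-#--------
##--------
----------
----------
----------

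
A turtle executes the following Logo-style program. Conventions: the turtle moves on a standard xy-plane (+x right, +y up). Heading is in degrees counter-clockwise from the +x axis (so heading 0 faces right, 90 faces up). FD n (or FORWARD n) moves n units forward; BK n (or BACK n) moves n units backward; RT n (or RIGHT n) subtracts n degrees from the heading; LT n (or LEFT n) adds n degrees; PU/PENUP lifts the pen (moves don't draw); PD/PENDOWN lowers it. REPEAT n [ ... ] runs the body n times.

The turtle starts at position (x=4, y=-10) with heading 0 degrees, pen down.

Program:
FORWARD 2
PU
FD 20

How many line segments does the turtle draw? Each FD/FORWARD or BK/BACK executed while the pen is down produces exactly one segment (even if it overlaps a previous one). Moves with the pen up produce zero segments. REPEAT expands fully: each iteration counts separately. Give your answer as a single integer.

Executing turtle program step by step:
Start: pos=(4,-10), heading=0, pen down
FD 2: (4,-10) -> (6,-10) [heading=0, draw]
PU: pen up
FD 20: (6,-10) -> (26,-10) [heading=0, move]
Final: pos=(26,-10), heading=0, 1 segment(s) drawn
Segments drawn: 1

Answer: 1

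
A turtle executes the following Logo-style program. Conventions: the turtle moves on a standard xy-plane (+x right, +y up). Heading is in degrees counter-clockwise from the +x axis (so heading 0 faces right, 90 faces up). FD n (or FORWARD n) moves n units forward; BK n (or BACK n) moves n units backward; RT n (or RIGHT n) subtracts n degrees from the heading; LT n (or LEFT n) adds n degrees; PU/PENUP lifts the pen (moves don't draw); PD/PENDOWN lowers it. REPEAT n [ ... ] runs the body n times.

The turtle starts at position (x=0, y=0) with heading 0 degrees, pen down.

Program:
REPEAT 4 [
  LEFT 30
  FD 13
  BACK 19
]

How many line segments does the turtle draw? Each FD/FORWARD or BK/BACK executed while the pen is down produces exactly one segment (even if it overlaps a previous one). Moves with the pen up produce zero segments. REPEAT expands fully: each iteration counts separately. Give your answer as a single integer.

Answer: 8

Derivation:
Executing turtle program step by step:
Start: pos=(0,0), heading=0, pen down
REPEAT 4 [
  -- iteration 1/4 --
  LT 30: heading 0 -> 30
  FD 13: (0,0) -> (11.258,6.5) [heading=30, draw]
  BK 19: (11.258,6.5) -> (-5.196,-3) [heading=30, draw]
  -- iteration 2/4 --
  LT 30: heading 30 -> 60
  FD 13: (-5.196,-3) -> (1.304,8.258) [heading=60, draw]
  BK 19: (1.304,8.258) -> (-8.196,-8.196) [heading=60, draw]
  -- iteration 3/4 --
  LT 30: heading 60 -> 90
  FD 13: (-8.196,-8.196) -> (-8.196,4.804) [heading=90, draw]
  BK 19: (-8.196,4.804) -> (-8.196,-14.196) [heading=90, draw]
  -- iteration 4/4 --
  LT 30: heading 90 -> 120
  FD 13: (-8.196,-14.196) -> (-14.696,-2.938) [heading=120, draw]
  BK 19: (-14.696,-2.938) -> (-5.196,-19.392) [heading=120, draw]
]
Final: pos=(-5.196,-19.392), heading=120, 8 segment(s) drawn
Segments drawn: 8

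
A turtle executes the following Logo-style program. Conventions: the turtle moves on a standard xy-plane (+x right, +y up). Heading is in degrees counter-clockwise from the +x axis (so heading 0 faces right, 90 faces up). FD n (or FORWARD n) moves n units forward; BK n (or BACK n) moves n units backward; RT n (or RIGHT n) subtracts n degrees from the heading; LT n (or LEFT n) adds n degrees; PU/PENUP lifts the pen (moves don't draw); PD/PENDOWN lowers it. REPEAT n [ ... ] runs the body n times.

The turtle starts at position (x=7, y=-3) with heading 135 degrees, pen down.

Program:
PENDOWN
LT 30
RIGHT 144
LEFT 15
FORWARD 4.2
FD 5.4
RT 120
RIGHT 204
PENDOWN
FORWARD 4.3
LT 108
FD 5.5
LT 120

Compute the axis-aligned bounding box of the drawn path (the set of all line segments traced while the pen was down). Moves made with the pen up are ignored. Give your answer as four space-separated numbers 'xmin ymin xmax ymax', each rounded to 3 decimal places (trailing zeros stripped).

Answer: 7 -3 16.095 6.732

Derivation:
Executing turtle program step by step:
Start: pos=(7,-3), heading=135, pen down
PD: pen down
LT 30: heading 135 -> 165
RT 144: heading 165 -> 21
LT 15: heading 21 -> 36
FD 4.2: (7,-3) -> (10.398,-0.531) [heading=36, draw]
FD 5.4: (10.398,-0.531) -> (14.767,2.643) [heading=36, draw]
RT 120: heading 36 -> 276
RT 204: heading 276 -> 72
PD: pen down
FD 4.3: (14.767,2.643) -> (16.095,6.732) [heading=72, draw]
LT 108: heading 72 -> 180
FD 5.5: (16.095,6.732) -> (10.595,6.732) [heading=180, draw]
LT 120: heading 180 -> 300
Final: pos=(10.595,6.732), heading=300, 4 segment(s) drawn

Segment endpoints: x in {7, 10.398, 10.595, 14.767, 16.095}, y in {-3, -0.531, 2.643, 6.732, 6.732}
xmin=7, ymin=-3, xmax=16.095, ymax=6.732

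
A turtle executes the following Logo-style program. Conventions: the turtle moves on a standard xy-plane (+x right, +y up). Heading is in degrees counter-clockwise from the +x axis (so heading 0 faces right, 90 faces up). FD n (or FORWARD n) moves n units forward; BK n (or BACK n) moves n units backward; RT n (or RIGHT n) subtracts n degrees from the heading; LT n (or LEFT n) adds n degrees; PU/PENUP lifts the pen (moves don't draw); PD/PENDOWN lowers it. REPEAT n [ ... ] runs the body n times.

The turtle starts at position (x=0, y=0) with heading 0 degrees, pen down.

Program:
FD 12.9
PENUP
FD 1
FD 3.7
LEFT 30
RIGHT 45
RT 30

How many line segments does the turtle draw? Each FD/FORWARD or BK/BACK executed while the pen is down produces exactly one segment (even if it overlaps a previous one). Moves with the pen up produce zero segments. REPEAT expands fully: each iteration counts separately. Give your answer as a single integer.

Executing turtle program step by step:
Start: pos=(0,0), heading=0, pen down
FD 12.9: (0,0) -> (12.9,0) [heading=0, draw]
PU: pen up
FD 1: (12.9,0) -> (13.9,0) [heading=0, move]
FD 3.7: (13.9,0) -> (17.6,0) [heading=0, move]
LT 30: heading 0 -> 30
RT 45: heading 30 -> 345
RT 30: heading 345 -> 315
Final: pos=(17.6,0), heading=315, 1 segment(s) drawn
Segments drawn: 1

Answer: 1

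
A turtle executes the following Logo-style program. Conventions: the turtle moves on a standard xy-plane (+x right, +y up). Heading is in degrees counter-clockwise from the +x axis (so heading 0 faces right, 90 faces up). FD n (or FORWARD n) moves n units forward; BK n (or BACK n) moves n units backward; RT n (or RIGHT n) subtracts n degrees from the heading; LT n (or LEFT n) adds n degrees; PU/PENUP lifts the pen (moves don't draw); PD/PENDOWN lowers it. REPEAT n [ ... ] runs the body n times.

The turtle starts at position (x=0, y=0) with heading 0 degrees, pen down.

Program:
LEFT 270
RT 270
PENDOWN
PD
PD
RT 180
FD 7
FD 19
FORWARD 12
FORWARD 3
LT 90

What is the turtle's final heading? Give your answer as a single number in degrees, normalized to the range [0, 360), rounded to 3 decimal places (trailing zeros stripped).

Answer: 270

Derivation:
Executing turtle program step by step:
Start: pos=(0,0), heading=0, pen down
LT 270: heading 0 -> 270
RT 270: heading 270 -> 0
PD: pen down
PD: pen down
PD: pen down
RT 180: heading 0 -> 180
FD 7: (0,0) -> (-7,0) [heading=180, draw]
FD 19: (-7,0) -> (-26,0) [heading=180, draw]
FD 12: (-26,0) -> (-38,0) [heading=180, draw]
FD 3: (-38,0) -> (-41,0) [heading=180, draw]
LT 90: heading 180 -> 270
Final: pos=(-41,0), heading=270, 4 segment(s) drawn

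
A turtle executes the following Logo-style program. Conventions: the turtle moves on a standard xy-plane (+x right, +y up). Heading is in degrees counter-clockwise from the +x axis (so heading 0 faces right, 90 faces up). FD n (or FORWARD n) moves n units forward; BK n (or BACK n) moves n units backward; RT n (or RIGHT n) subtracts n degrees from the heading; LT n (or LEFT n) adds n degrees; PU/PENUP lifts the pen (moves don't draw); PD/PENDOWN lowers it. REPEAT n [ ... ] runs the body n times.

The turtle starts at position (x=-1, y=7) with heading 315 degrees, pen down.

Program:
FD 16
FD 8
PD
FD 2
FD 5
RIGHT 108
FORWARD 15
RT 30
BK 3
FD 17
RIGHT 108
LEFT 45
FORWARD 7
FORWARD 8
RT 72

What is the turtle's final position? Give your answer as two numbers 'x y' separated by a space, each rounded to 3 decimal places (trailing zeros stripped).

Answer: -12.527 -7.294

Derivation:
Executing turtle program step by step:
Start: pos=(-1,7), heading=315, pen down
FD 16: (-1,7) -> (10.314,-4.314) [heading=315, draw]
FD 8: (10.314,-4.314) -> (15.971,-9.971) [heading=315, draw]
PD: pen down
FD 2: (15.971,-9.971) -> (17.385,-11.385) [heading=315, draw]
FD 5: (17.385,-11.385) -> (20.92,-14.92) [heading=315, draw]
RT 108: heading 315 -> 207
FD 15: (20.92,-14.92) -> (7.555,-21.73) [heading=207, draw]
RT 30: heading 207 -> 177
BK 3: (7.555,-21.73) -> (10.551,-21.887) [heading=177, draw]
FD 17: (10.551,-21.887) -> (-6.426,-20.997) [heading=177, draw]
RT 108: heading 177 -> 69
LT 45: heading 69 -> 114
FD 7: (-6.426,-20.997) -> (-9.273,-14.603) [heading=114, draw]
FD 8: (-9.273,-14.603) -> (-12.527,-7.294) [heading=114, draw]
RT 72: heading 114 -> 42
Final: pos=(-12.527,-7.294), heading=42, 9 segment(s) drawn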